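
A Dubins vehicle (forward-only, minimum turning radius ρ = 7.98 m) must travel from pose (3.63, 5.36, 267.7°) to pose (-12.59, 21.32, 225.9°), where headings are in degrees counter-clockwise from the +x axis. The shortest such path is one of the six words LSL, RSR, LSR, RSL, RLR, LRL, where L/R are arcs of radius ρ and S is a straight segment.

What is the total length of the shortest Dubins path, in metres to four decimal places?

65.6709 m

Let ψ = atan2(Δy, Δx) = atan2(15.96, -16.22) = 135.4629° be the start→goal bearing.
Normalize: d = |goal − start| / ρ = 22.755439/7.98 = 2.851559, α = (θ_start − ψ) mod 360° = 132.2371° = 2.307973 rad, β = (θ_goal − ψ) mod 360° = 90.4371° = 1.578425 rad.
Common terms: sin α = 0.740370, cos α = -0.672200, sin β = 0.999971, cos β = -0.007629, cos(α−β) = 0.745476, d² = 8.131387. Work in radians in the unit-radius frame; every candidate has L = ρ·(t + p + q).
LSL: p² = 2 + d² − 2cos(α−β) + 2d(sin α − sin β) = 7.159899; p = √p² = 2.675799; φ = atan2(cos β − cos α, d + sin α − sin β) = 0.250991 rad; t = (φ − α) mod 2π = 4.226203 rad, q = (β − φ) mod 2π = 1.327434 rad → L = 7.98·(4.226203 + 2.675799 + 1.327434) = 7.98·8.229436 = 65.670903 m
RSR: p² = 2 + d² − 2cos(α−β) + 2d(sin β − sin α) = 10.120972; p = √p² = 3.181347; φ = atan2(cos α − cos β, d − sin α + sin β) = -0.210446 rad; t = (α − φ) mod 2π = 2.518419 rad, q = (φ − β) mod 2π = 4.494314 rad → L = 7.98·(2.518419 + 3.181347 + 4.494314) = 7.98·10.194080 = 81.348762 m
LSR: p² = d² − 2 + 2cos(α−β) + 2d(sin α + sin β) = 17.547706; p = √p² = 4.188998; φ = atan2(−cos α − cos β, d + sin α + sin β) − atan2(−2, p) = 0.592420 rad; t = (φ − α) mod 2π = 4.567633 rad, q = (φ − β) mod 2π = 5.297180 rad → L = 7.98·(4.567633 + 4.188998 + 5.297180) = 7.98·14.053811 = 112.149415 m
RSL: p² = d² − 2 + 2cos(α−β) − 2d(sin α + sin β) = -2.303027 < 0 → infeasible
RLR: c = (6 − d² + 2cos(α−β) + 2d(sin α − sin β))/8 = -0.265121; p = 2π − arccos c = 4.444059 rad; φ = atan2(cos α − cos β, d − sin α + sin β) = -0.210446 rad; t = (α − φ + p/2) mod 2π = 4.740448 rad, q = (α − β − t + p) mod 2π = 0.433158 rad → L = 7.98·(4.740448 + 4.444059 + 0.433158) = 7.98·9.617666 = 76.748973 m
LRL: c = (6 − d² + 2cos(α−β) − 2d(sin α − sin β))/8 = 0.105013; p = 2π − arccos c = 4.817596 rad; φ = atan2(cos β − cos α, d + sin α − sin β) = 0.250991 rad; t = (φ − α + p/2) mod 2π = 0.351816 rad, q = (β − α − t + p) mod 2π = 3.736232 rad → L = 7.98·(0.351816 + 4.817596 + 3.736232) = 7.98·8.905644 = 71.067035 m
Shortest: LSL with L = 65.670903 m ≈ 65.6709 m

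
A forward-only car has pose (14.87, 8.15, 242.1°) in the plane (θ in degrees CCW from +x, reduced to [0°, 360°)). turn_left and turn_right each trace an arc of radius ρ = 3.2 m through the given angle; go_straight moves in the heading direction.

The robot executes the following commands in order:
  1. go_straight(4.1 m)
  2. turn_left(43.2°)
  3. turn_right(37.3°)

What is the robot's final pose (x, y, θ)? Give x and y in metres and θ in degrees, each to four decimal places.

(12.5734, 0.1417, 248.0000°)

set_pose: (x, y, θ) = (14.8700, 8.1500, 242.1000°), ρ = 3.2
go_straight(4.1): x += 4.1·cos θ, y += 4.1·sin θ → (12.9515, 4.5266, 242.1000°)
turn_left(43.2°): centre at ρ to the left, rotate +43.2° → (12.6930, 2.1848, 285.3000°)
turn_right(37.3°): centre at ρ to the right, rotate −37.3° → (12.5734, 0.1417, 248.0000°)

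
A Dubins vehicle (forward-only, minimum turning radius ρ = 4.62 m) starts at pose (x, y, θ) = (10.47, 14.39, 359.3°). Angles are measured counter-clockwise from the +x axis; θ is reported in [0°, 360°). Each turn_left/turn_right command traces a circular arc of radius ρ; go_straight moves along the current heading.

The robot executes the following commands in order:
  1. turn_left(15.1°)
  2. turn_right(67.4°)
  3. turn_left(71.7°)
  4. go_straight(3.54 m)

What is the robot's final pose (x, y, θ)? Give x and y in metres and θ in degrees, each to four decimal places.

(25.0381, 12.3796, 18.7000°)

set_pose: (x, y, θ) = (10.4700, 14.3900, 359.3000°), ρ = 4.62
turn_left(15.1°): centre at ρ to the left, rotate +15.1° → (11.6754, 14.5348, 374.4000° ≡ 14.4000°)
turn_right(67.4°): centre at ρ to the right, rotate −67.4° → (16.5140, 12.8403, -53.0000° ≡ 307.0000°)
turn_left(71.7°): centre at ρ to the left, rotate +71.7° → (21.6850, 11.2446, 378.7000° ≡ 18.7000°)
go_straight(3.54): x += 3.54·cos θ, y += 3.54·sin θ → (25.0381, 12.3796, 18.7000°)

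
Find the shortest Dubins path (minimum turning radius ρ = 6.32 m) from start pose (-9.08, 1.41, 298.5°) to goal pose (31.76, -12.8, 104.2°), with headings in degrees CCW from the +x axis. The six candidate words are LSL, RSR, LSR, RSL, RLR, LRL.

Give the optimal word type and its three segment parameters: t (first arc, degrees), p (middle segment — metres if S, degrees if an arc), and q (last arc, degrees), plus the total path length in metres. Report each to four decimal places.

Let ψ = atan2(Δy, Δx) = atan2(-14.21, 40.84) = -19.1850° be the start→goal bearing.
Normalize: d = |goal − start| / ρ = 43.241527/6.32 = 6.842014, α = (θ_start − ψ) mod 360° = 317.6850° = 5.544649 rad, β = (θ_goal − ψ) mod 360° = 123.3850° = 2.153474 rad.
Common terms: sin α = -0.673206, cos α = 0.739455, sin β = 0.834992, cos β = -0.550262, cos(α−β) = -0.969016, d² = 46.813153. Work in radians in the unit-radius frame; every candidate has L = ρ·(t + p + q).
LSL: p² = 2 + d² − 2cos(α−β) + 2d(sin α − sin β) = 30.112959; p = √p² = 5.487528; φ = atan2(cos β − cos α, d + sin α − sin β) = -0.237246 rad; t = (φ − α) mod 2π = 0.501290 rad, q = (β − φ) mod 2π = 2.390721 rad → L = 6.32·(0.501290 + 5.487528 + 2.390721) = 6.32·8.379538 = 52.958681 m
RSR: p² = 2 + d² − 2cos(α−β) + 2d(sin β − sin α) = 71.389411; p = √p² = 8.449225; φ = atan2(cos α − cos β, d − sin α + sin β) = 0.153242 rad; t = (α − φ) mod 2π = 5.391407 rad, q = (φ − β) mod 2π = 4.282953 rad → L = 6.32·(5.391407 + 8.449225 + 4.282953) = 6.32·18.123586 = 114.541060 m
LSR: p² = d² − 2 + 2cos(α−β) + 2d(sin α + sin β) = 45.089003; p = √p² = 6.714835; φ = atan2(−cos α − cos β, d + sin α + sin β) − atan2(−2, p) = 0.262475 rad; t = (φ − α) mod 2π = 1.001011 rad, q = (φ − β) mod 2π = 4.392186 rad → L = 6.32·(1.001011 + 6.714835 + 4.392186) = 6.32·12.108032 = 76.522760 m
RSL: p² = d² − 2 + 2cos(α−β) − 2d(sin α + sin β) = 40.661241; p = √p² = 6.376617; φ = atan2(cos α + cos β, d − sin α − sin β) − atan2(2, p) = -0.275615 rad; t = (α − φ) mod 2π = 5.820264 rad, q = (β − φ) mod 2π = 2.429089 rad → L = 6.32·(5.820264 + 6.376617 + 2.429089) = 6.32·14.625970 = 92.436129 m
RLR: c = (6 − d² + 2cos(α−β) + 2d(sin α − sin β))/8 = -7.923676, |c| > 1 → infeasible
LRL: c = (6 − d² + 2cos(α−β) − 2d(sin α − sin β))/8 = -2.764120, |c| > 1 → infeasible
Shortest: LSL with L = 52.958681 m ≈ 52.9587 m
Convert LSL to answer units (arcs ×180/π): t = 0.501290·180/π = 28.7218°, p = ρ·p = 6.32·5.487528 = 34.6812 m, q = 2.390721·180/π = 136.9782°, L = 52.9587 m.

LSL: t = 28.7218°, p = 34.6812 m, q = 136.9782°, L = 52.9587 m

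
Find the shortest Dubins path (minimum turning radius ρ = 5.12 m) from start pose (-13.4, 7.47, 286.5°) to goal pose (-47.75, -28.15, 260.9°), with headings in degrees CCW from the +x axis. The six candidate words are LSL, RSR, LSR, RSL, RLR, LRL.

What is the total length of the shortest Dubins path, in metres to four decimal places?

Let ψ = atan2(Δy, Δx) = atan2(-35.62, -34.35) = -133.9602° be the start→goal bearing.
Normalize: d = |goal − start| / ρ = 49.484411/5.12 = 9.664924, α = (θ_start − ψ) mod 360° = 60.4602° = 1.055229 rad, β = (θ_goal − ψ) mod 360° = 34.8602° = 0.608425 rad.
Common terms: sin α = 0.870013, cos α = 0.493029, sin β = 0.571575, cos β = 0.820550, cos(α−β) = 0.901833, d² = 93.410755. Work in radians in the unit-radius frame; every candidate has L = ρ·(t + p + q).
LSL: p² = 2 + d² − 2cos(α−β) + 2d(sin α − sin β) = 99.375844; p = √p² = 9.968743; φ = atan2(cos β − cos α, d + sin α − sin β) = 0.032861 rad; t = (φ − α) mod 2π = 5.260817 rad, q = (β − φ) mod 2π = 0.575564 rad → L = 5.12·(5.260817 + 9.968743 + 0.575564) = 5.12·15.805124 = 80.922237 m
RSR: p² = 2 + d² − 2cos(α−β) + 2d(sin β − sin α) = 87.838336; p = √p² = 9.372211; φ = atan2(cos α − cos β, d − sin α + sin β) = -0.034953 rad; t = (α − φ) mod 2π = 1.090182 rad, q = (φ − β) mod 2π = 5.639808 rad → L = 5.12·(1.090182 + 9.372211 + 5.639808) = 5.12·16.102200 = 82.443266 m
LSR: p² = d² − 2 + 2cos(α−β) + 2d(sin α + sin β) = 121.080107; p = √p² = 11.003641; φ = atan2(−cos α − cos β, d + sin α + sin β) − atan2(−2, p) = 0.062071 rad; t = (φ − α) mod 2π = 5.290028 rad, q = (φ − β) mod 2π = 5.736832 rad → L = 5.12·(5.290028 + 11.003641 + 5.736832) = 5.12·22.030500 = 112.796161 m
RSL: p² = d² − 2 + 2cos(α−β) − 2d(sin α + sin β) = 65.348733; p = √p² = 8.083856; φ = atan2(cos α + cos β, d − sin α − sin β) − atan2(2, p) = -0.084137 rad; t = (α − φ) mod 2π = 1.139366 rad, q = (β − φ) mod 2π = 0.692561 rad → L = 5.12·(1.139366 + 8.083856 + 0.692561) = 5.12·9.915783 = 50.768810 m
RLR: c = (6 − d² + 2cos(α−β) + 2d(sin α − sin β))/8 = -9.979792, |c| > 1 → infeasible
LRL: c = (6 − d² + 2cos(α−β) − 2d(sin α − sin β))/8 = -11.421981, |c| > 1 → infeasible
Shortest: RSL with L = 50.768810 m ≈ 50.7688 m

50.7688 m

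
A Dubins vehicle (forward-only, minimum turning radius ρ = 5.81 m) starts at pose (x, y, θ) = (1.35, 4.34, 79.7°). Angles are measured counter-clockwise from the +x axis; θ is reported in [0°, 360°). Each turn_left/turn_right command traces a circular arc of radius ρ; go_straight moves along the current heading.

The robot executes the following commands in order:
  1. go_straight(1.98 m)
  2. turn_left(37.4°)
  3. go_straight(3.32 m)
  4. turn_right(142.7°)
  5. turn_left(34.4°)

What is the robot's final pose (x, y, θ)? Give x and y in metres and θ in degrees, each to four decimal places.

set_pose: (x, y, θ) = (1.3500, 4.3400, 79.7000°), ρ = 5.81
go_straight(1.98): x += 1.98·cos θ, y += 1.98·sin θ → (1.7040, 6.2881, 79.7000°)
turn_left(37.4°): centre at ρ to the left, rotate +37.4° → (1.1598, 9.9736, 117.1000°)
go_straight(3.32): x += 3.32·cos θ, y += 3.32·sin θ → (-0.3526, 12.9292, 117.1000°)
turn_right(142.7°): centre at ρ to the right, rotate −142.7° → (7.3299, 20.8155, -25.6000° ≡ 334.4000°)
turn_left(34.4°): centre at ρ to the left, rotate +34.4° → (10.7292, 20.3136, 368.8000° ≡ 8.8000°)

(10.7292, 20.3136, 8.8000°)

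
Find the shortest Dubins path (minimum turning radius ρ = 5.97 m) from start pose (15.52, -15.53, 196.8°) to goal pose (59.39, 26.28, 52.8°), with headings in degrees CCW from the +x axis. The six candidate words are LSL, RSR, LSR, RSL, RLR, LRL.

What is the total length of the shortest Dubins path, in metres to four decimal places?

75.0134 m

Let ψ = atan2(Δy, Δx) = atan2(41.81, 43.87) = 43.6227° be the start→goal bearing.
Normalize: d = |goal − start| / ρ = 60.602417/5.97 = 10.151159, α = (θ_start − ψ) mod 360° = 153.1773° = 2.673448 rad, β = (θ_goal − ψ) mod 360° = 9.1773° = 0.160174 rad.
Common terms: sin α = 0.451231, cos α = -0.892407, sin β = 0.159490, cos β = 0.987200, cos(α−β) = -0.809017, d² = 103.046023. Work in radians in the unit-radius frame; every candidate has L = ρ·(t + p + q).
LSL: p² = 2 + d² − 2cos(α−β) + 2d(sin α − sin β) = 112.587080; p = √p² = 10.610706; φ = atan2(cos β − cos α, d + sin α − sin β) = 0.178082 rad; t = (φ − α) mod 2π = 3.787819 rad, q = (β − φ) mod 2π = 6.265277 rad → L = 5.97·(3.787819 + 10.610706 + 6.265277) = 5.97·20.663802 = 123.362900 m
RSR: p² = 2 + d² − 2cos(α−β) + 2d(sin β − sin α) = 100.741034; p = √p² = 10.036983; φ = atan2(cos α − cos β, d − sin α + sin β) = -0.188380 rad; t = (α − φ) mod 2π = 2.861828 rad, q = (φ − β) mod 2π = 5.934631 rad → L = 5.97·(2.861828 + 10.036983 + 5.934631) = 5.97·18.833443 = 112.435653 m
LSR: p² = d² − 2 + 2cos(α−β) + 2d(sin α + sin β) = 111.827045; p = √p² = 10.574831; φ = atan2(−cos α − cos β, d + sin α + sin β) − atan2(−2, p) = 0.178113 rad; t = (φ − α) mod 2π = 3.787850 rad, q = (φ − β) mod 2π = 0.017939 rad → L = 5.97·(3.787850 + 10.574831 + 0.017939) = 5.97·14.380619 = 85.852296 m
RSL: p² = d² − 2 + 2cos(α−β) − 2d(sin α + sin β) = 87.028933; p = √p² = 9.328930; φ = atan2(cos α + cos β, d − sin α − sin β) − atan2(2, p) = -0.201255 rad; t = (α − φ) mod 2π = 2.874703 rad, q = (β − φ) mod 2π = 0.361429 rad → L = 5.97·(2.874703 + 9.328930 + 0.361429) = 5.97·12.565061 = 75.013414 m
RLR: c = (6 − d² + 2cos(α−β) + 2d(sin α − sin β))/8 = -11.592629, |c| > 1 → infeasible
LRL: c = (6 − d² + 2cos(α−β) − 2d(sin α − sin β))/8 = -13.073385, |c| > 1 → infeasible
Shortest: RSL with L = 75.013414 m ≈ 75.0134 m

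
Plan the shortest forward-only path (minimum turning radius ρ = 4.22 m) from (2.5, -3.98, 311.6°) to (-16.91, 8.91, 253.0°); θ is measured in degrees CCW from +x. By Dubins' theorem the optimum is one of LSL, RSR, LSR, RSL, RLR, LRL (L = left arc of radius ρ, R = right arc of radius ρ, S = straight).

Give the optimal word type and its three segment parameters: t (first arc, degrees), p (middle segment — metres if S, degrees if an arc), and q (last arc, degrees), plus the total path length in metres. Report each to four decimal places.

Let ψ = atan2(Δy, Δx) = atan2(12.89, -19.41) = 146.4122° be the start→goal bearing.
Normalize: d = |goal − start| / ρ = 23.300219/4.22 = 5.521379, α = (θ_start − ψ) mod 360° = 165.1878° = 2.883070 rad, β = (θ_goal − ψ) mod 360° = 106.5878° = 1.860307 rad.
Common terms: sin α = 0.255652, cos α = -0.966769, sin β = 0.958384, cos β = -0.285484, cos(α−β) = 0.521010, d² = 30.485625. Work in radians in the unit-radius frame; every candidate has L = ρ·(t + p + q).
LSL: p² = 2 + d² − 2cos(α−β) + 2d(sin α − sin β) = 23.683513; p = √p² = 4.866571; φ = atan2(cos β − cos α, d + sin α − sin β) = 0.140454 rad; t = (φ − α) mod 2π = 3.540569 rad, q = (β − φ) mod 2π = 1.719853 rad → L = 4.22·(3.540569 + 4.866571 + 1.719853) = 4.22·10.126993 = 42.735912 m
RSR: p² = 2 + d² − 2cos(α−β) + 2d(sin β − sin α) = 39.203698; p = √p² = 6.261286; φ = atan2(cos α − cos β, d − sin α + sin β) = -0.109025 rad; t = (α − φ) mod 2π = 2.992095 rad, q = (φ − β) mod 2π = 4.313853 rad → L = 4.22·(2.992095 + 6.261286 + 4.313853) = 4.22·13.567234 = 57.253727 m
LSR: p² = d² − 2 + 2cos(α−β) + 2d(sin α + sin β) = 42.933947; p = √p² = 6.552400; φ = atan2(−cos α − cos β, d + sin α + sin β) − atan2(−2, p) = 0.480071 rad; t = (φ − α) mod 2π = 3.880186 rad, q = (φ − β) mod 2π = 4.902949 rad → L = 4.22·(3.880186 + 6.552400 + 4.902949) = 4.22·15.335536 = 64.715960 m
RSL: p² = d² − 2 + 2cos(α−β) − 2d(sin α + sin β) = 16.121341; p = √p² = 4.015139; φ = atan2(cos α + cos β, d − sin α − sin β) − atan2(2, p) = -0.745064 rad; t = (α − φ) mod 2π = 3.628135 rad, q = (β − φ) mod 2π = 2.605372 rad → L = 4.22·(3.628135 + 4.015139 + 2.605372) = 4.22·10.248646 = 43.249285 m
RLR: c = (6 − d² + 2cos(α−β) + 2d(sin α − sin β))/8 = -3.900462, |c| > 1 → infeasible
LRL: c = (6 − d² + 2cos(α−β) − 2d(sin α − sin β))/8 = -1.960439, |c| > 1 → infeasible
Shortest: LSL with L = 42.735912 m ≈ 42.7359 m
Convert LSL to answer units (arcs ×180/π): t = 3.540569·180/π = 202.8597°, p = ρ·p = 4.22·4.866571 = 20.5369 m, q = 1.719853·180/π = 98.5403°, L = 42.7359 m.

LSL: t = 202.8597°, p = 20.5369 m, q = 98.5403°, L = 42.7359 m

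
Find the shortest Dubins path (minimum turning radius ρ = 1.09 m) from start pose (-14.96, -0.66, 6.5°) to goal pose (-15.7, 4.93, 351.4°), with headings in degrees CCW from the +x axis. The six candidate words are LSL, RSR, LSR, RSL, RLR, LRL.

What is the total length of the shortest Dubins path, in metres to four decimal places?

8.1687 m

Let ψ = atan2(Δy, Δx) = atan2(5.59, -0.74) = 97.5409° be the start→goal bearing.
Normalize: d = |goal − start| / ρ = 5.638768/1.09 = 5.173181, α = (θ_start − ψ) mod 360° = 268.9591° = 4.694221 rad, β = (θ_goal − ψ) mod 360° = 253.8591° = 4.430677 rad.
Common terms: sin α = -0.999835, cos α = -0.018167, sin β = -0.960581, cos β = -0.278001, cos(α−β) = 0.965473, d² = 26.761805. Work in radians in the unit-radius frame; every candidate has L = ρ·(t + p + q).
LSL: p² = 2 + d² − 2cos(α−β) + 2d(sin α − sin β) = 26.424722; p = √p² = 5.140498; φ = atan2(cos β − cos α, d + sin α − sin β) = -0.050568 rad; t = (φ − α) mod 2π = 1.538396 rad, q = (β − φ) mod 2π = 4.481245 rad → L = 1.09·(1.538396 + 5.140498 + 4.481245) = 1.09·11.160139 = 12.164551 m
RSR: p² = 2 + d² − 2cos(α−β) + 2d(sin β − sin α) = 27.236997; p = √p² = 5.218908; φ = atan2(cos α − cos β, d − sin α + sin β) = 0.049808 rad; t = (α − φ) mod 2π = 4.644414 rad, q = (φ − β) mod 2π = 1.902316 rad → L = 1.09·(4.644414 + 5.218908 + 1.902316) = 1.09·11.765638 = 12.824545 m
LSR: p² = d² − 2 + 2cos(α−β) + 2d(sin α + sin β) = 6.409577; p = √p² = 2.531714; φ = atan2(−cos α − cos β, d + sin α + sin β) − atan2(−2, p) = 0.760525 rad; t = (φ − α) mod 2π = 2.349489 rad, q = (φ − β) mod 2π = 2.613034 rad → L = 1.09·(2.349489 + 2.531714 + 2.613034) = 1.09·7.494237 = 8.168718 m
RSL: p² = d² − 2 + 2cos(α−β) − 2d(sin α + sin β) = 46.975922; p = √p² = 6.853898; φ = atan2(cos α + cos β, d − sin α − sin β) − atan2(2, p) = -0.325415 rad; t = (α − φ) mod 2π = 5.019636 rad, q = (β − φ) mod 2π = 4.756091 rad → L = 1.09·(5.019636 + 6.853898 + 4.756091) = 1.09·16.629626 = 18.126292 m
RLR: c = (6 − d² + 2cos(α−β) + 2d(sin α − sin β))/8 = -2.404625, |c| > 1 → infeasible
LRL: c = (6 − d² + 2cos(α−β) − 2d(sin α − sin β))/8 = -2.303090, |c| > 1 → infeasible
Shortest: LSR with L = 8.168718 m ≈ 8.1687 m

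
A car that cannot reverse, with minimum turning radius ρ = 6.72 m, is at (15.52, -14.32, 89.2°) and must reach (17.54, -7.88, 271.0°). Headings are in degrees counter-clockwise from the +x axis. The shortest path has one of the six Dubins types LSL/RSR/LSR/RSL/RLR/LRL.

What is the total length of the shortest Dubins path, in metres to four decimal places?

Let ψ = atan2(Δy, Δx) = atan2(6.44, 2.02) = 72.5852° be the start→goal bearing.
Normalize: d = |goal − start| / ρ = 6.749370/6.72 = 1.004371, α = (θ_start − ψ) mod 360° = 16.6148° = 0.289983 rad, β = (θ_goal − ψ) mod 360° = 198.4148° = 3.462991 rad.
Common terms: sin α = 0.285936, cos α = 0.958249, sin β = -0.315894, cos β = -0.948794, cos(α−β) = -0.999507, d² = 1.008760. Work in radians in the unit-radius frame; every candidate has L = ρ·(t + p + q).
LSL: p² = 2 + d² − 2cos(α−β) + 2d(sin α − sin β) = 6.216694; p = √p² = 2.493330; φ = atan2(cos β − cos α, d + sin α − sin β) = -0.870821 rad; t = (φ − α) mod 2π = 5.122382 rad, q = (β − φ) mod 2π = 4.333812 rad → L = 6.72·(5.122382 + 2.493330 + 4.333812) = 6.72·11.949524 = 80.300800 m
RSR: p² = 2 + d² − 2cos(α−β) + 2d(sin β − sin α) = 3.798853; p = √p² = 1.949065; φ = atan2(cos α − cos β, d − sin α + sin β) = 1.362769 rad; t = (α − φ) mod 2π = 5.210399 rad, q = (φ − β) mod 2π = 4.182963 rad → L = 6.72·(5.210399 + 1.949065 + 4.182963) = 6.72·11.342427 = 76.221107 m
LSR: p² = d² − 2 + 2cos(α−β) + 2d(sin α + sin β) = -3.050431 < 0 → infeasible
RSL: p² = d² − 2 + 2cos(α−β) − 2d(sin α + sin β) = -2.930075 < 0 → infeasible
RLR: c = (6 − d² + 2cos(α−β) + 2d(sin α − sin β))/8 = 0.525143; p = 2π − arccos c = 5.265273 rad; φ = atan2(cos α − cos β, d − sin α + sin β) = 1.362769 rad; t = (α − φ + p/2) mod 2π = 1.559850 rad, q = (α − β − t + p) mod 2π = 0.532414 rad → L = 6.72·(1.559850 + 5.265273 + 0.532414) = 6.72·7.357537 = 49.442646 m
LRL: c = (6 − d² + 2cos(α−β) − 2d(sin α − sin β))/8 = 0.222913; p = 2π − arccos c = 4.937191 rad; φ = atan2(cos β − cos α, d + sin α − sin β) = -0.870821 rad; t = (φ − α + p/2) mod 2π = 1.307792 rad, q = (β − α − t + p) mod 2π = 0.519222 rad → L = 6.72·(1.307792 + 4.937191 + 0.519222) = 6.72·6.764205 = 45.455458 m
Shortest: LRL with L = 45.455458 m ≈ 45.4555 m

45.4555 m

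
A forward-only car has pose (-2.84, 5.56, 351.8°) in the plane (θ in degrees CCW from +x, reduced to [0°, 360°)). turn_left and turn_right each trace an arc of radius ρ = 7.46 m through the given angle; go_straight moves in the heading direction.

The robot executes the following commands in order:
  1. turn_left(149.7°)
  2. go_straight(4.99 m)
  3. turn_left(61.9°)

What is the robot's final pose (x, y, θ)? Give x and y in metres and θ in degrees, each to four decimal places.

set_pose: (x, y, θ) = (-2.8400, 5.5600, 351.8000°), ρ = 7.46
turn_left(149.7°): centre at ρ to the left, rotate +149.7° → (2.8680, 18.7820, 501.5000° ≡ 141.5000°)
go_straight(4.99): x += 4.99·cos θ, y += 4.99·sin θ → (-1.0372, 21.8883, 141.5000°)
turn_left(61.9°): centre at ρ to the left, rotate +61.9° → (-8.6439, 22.8965, 203.4000°)

(-8.6439, 22.8965, 203.4000°)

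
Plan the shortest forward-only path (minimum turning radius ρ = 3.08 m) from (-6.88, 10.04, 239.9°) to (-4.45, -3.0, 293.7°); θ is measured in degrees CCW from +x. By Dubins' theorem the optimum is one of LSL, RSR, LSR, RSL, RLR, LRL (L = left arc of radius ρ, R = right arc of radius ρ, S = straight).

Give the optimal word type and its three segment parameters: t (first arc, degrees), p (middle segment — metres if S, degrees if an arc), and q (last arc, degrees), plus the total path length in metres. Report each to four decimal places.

LSL: t = 44.2478°, p = 10.5782 m, q = 9.5522°, L = 13.4703 m

Let ψ = atan2(Δy, Δx) = atan2(-13.04, 2.43) = -79.4440° be the start→goal bearing.
Normalize: d = |goal − start| / ρ = 13.264483/3.08 = 4.306650, α = (θ_start − ψ) mod 360° = 319.3440° = 5.573605 rad, β = (θ_goal − ψ) mod 360° = 13.1440° = 0.229407 rad.
Common terms: sin α = -0.651516, cos α = 0.758635, sin β = 0.227400, cos β = 0.973802, cos(α−β) = 0.590606, d² = 18.547236. Work in radians in the unit-radius frame; every candidate has L = ρ·(t + p + q).
LSL: p² = 2 + d² − 2cos(α−β) + 2d(sin α − sin β) = 11.795663; p = √p² = 3.434481; φ = atan2(cos β − cos α, d + sin α − sin β) = 0.062690 rad; t = (φ − α) mod 2π = 0.772270 rad, q = (β − φ) mod 2π = 0.166717 rad → L = 3.08·(0.772270 + 3.434481 + 0.166717) = 3.08·4.373469 = 13.470283 m
RSR: p² = 2 + d² − 2cos(α−β) + 2d(sin β − sin α) = 26.936386; p = √p² = 5.190028; φ = atan2(cos α − cos β, d − sin α + sin β) = -0.041470 rad; t = (α − φ) mod 2π = 5.615074 rad, q = (φ − β) mod 2π = 6.012309 rad → L = 3.08·(5.615074 + 5.190028 + 6.012309) = 3.08·16.817411 = 51.797626 m
LSR: p² = d² − 2 + 2cos(α−β) + 2d(sin α + sin β) = 14.075409; p = √p² = 3.751721; φ = atan2(−cos α − cos β, d + sin α + sin β) − atan2(−2, p) = 0.070067 rad; t = (φ − α) mod 2π = 0.779647 rad, q = (φ − β) mod 2π = 6.123846 rad → L = 3.08·(0.779647 + 3.751721 + 6.123846) = 3.08·10.655214 = 32.818058 m
RSL: p² = d² − 2 + 2cos(α−β) − 2d(sin α + sin β) = 21.381486; p = √p² = 4.624012; φ = atan2(cos α + cos β, d − sin α − sin β) − atan2(2, p) = -0.057188 rad; t = (α − φ) mod 2π = 5.630793 rad, q = (β − φ) mod 2π = 0.286595 rad → L = 3.08·(5.630793 + 4.624012 + 0.286595) = 3.08·10.541399 = 32.467509 m
RLR: c = (6 − d² + 2cos(α−β) + 2d(sin α − sin β))/8 = -2.367048, |c| > 1 → infeasible
LRL: c = (6 − d² + 2cos(α−β) − 2d(sin α − sin β))/8 = -0.474458; p = 2π − arccos c = 4.218041 rad; φ = atan2(cos β − cos α, d + sin α − sin β) = 0.062690 rad; t = (φ − α + p/2) mod 2π = 2.881291 rad, q = (β − α − t + p) mod 2π = 2.275737 rad → L = 3.08·(2.881291 + 4.218041 + 2.275737) = 3.08·9.375069 = 28.875212 m
Shortest: LSL with L = 13.470283 m ≈ 13.4703 m
Convert LSL to answer units (arcs ×180/π): t = 0.772270·180/π = 44.2478°, p = ρ·p = 3.08·3.434481 = 10.5782 m, q = 0.166717·180/π = 9.5522°, L = 13.4703 m.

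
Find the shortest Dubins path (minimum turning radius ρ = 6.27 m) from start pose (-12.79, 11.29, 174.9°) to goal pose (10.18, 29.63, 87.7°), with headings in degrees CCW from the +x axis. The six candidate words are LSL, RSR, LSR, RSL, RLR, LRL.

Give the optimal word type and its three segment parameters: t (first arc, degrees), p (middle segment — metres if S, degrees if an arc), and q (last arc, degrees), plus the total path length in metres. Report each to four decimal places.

RSL: t = 175.5900°, p = 15.9978 m, q = 88.3900°, L = 44.8857 m

Let ψ = atan2(Δy, Δx) = atan2(18.34, 22.97) = 38.6050° be the start→goal bearing.
Normalize: d = |goal − start| / ρ = 29.393477/6.27 = 4.687955, α = (θ_start − ψ) mod 360° = 136.2950° = 2.378796 rad, β = (θ_goal − ψ) mod 360° = 49.0950° = 0.856869 rad.
Common terms: sin α = 0.690946, cos α = -0.722907, sin β = 0.755796, cos β = 0.654807, cos(α−β) = 0.048850, d² = 21.976921. Work in radians in the unit-radius frame; every candidate has L = ρ·(t + p + q).
LSL: p² = 2 + d² − 2cos(α−β) + 2d(sin α − sin β) = 23.271189; p = √p² = 4.824022; φ = atan2(cos β − cos α, d + sin α − sin β) = 0.289627 rad; t = (φ − α) mod 2π = 4.194016 rad, q = (β − φ) mod 2π = 0.567243 rad → L = 6.27·(4.194016 + 4.824022 + 0.567243) = 6.27·9.585280 = 60.099707 m
RSR: p² = 2 + d² − 2cos(α−β) + 2d(sin β − sin α) = 24.487254; p = √p² = 4.948460; φ = atan2(cos α − cos β, d − sin α + sin β) = -0.282141 rad; t = (α − φ) mod 2π = 2.660937 rad, q = (φ − β) mod 2π = 5.144175 rad → L = 6.27·(2.660937 + 4.948460 + 5.144175) = 6.27·12.753572 = 79.964898 m
LSR: p² = d² − 2 + 2cos(α−β) + 2d(sin α + sin β) = 33.639142; p = √p² = 5.799926; φ = atan2(−cos α − cos β, d + sin α + sin β) − atan2(−2, p) = 0.343164 rad; t = (φ − α) mod 2π = 4.247553 rad, q = (φ − β) mod 2π = 5.769480 rad → L = 6.27·(4.247553 + 5.799926 + 5.769480) = 6.27·15.816959 = 99.172330 m
RSL: p² = d² − 2 + 2cos(α−β) − 2d(sin α + sin β) = 6.510100; p = √p² = 2.551490; φ = atan2(cos α + cos β, d − sin α − sin β) − atan2(2, p) = -0.685827 rad; t = (α − φ) mod 2π = 3.064623 rad, q = (β − φ) mod 2π = 1.542696 rad → L = 6.27·(3.064623 + 2.551490 + 1.542696) = 6.27·7.158808 = 44.885729 m
RLR: c = (6 − d² + 2cos(α−β) + 2d(sin α − sin β))/8 = -2.060907, |c| > 1 → infeasible
LRL: c = (6 − d² + 2cos(α−β) − 2d(sin α − sin β))/8 = -1.908899, |c| > 1 → infeasible
Shortest: RSL with L = 44.885729 m ≈ 44.8857 m
Convert RSL to answer units (arcs ×180/π): t = 3.064623·180/π = 175.5900°, p = ρ·p = 6.27·2.551490 = 15.9978 m, q = 1.542696·180/π = 88.3900°, L = 44.8857 m.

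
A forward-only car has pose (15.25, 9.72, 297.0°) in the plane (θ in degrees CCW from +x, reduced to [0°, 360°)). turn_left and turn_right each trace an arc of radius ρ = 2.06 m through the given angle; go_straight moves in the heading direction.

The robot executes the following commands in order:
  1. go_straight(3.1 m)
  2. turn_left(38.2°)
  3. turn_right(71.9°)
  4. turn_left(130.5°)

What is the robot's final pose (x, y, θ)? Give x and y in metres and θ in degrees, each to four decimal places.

set_pose: (x, y, θ) = (15.2500, 9.7200, 297.0000°), ρ = 2.06
go_straight(3.1): x += 3.1·cos θ, y += 3.1·sin θ → (16.6574, 6.9579, 297.0000°)
turn_left(38.2°): centre at ρ to the left, rotate +38.2° → (17.6288, 6.0231, 335.2000°)
turn_right(71.9°): centre at ρ to the right, rotate −71.9° → (18.8106, 3.9127, 263.3000°)
turn_left(130.5°): centre at ρ to the left, rotate +130.5° → (22.0025, 1.9605, 393.8000° ≡ 33.8000°)

(22.0025, 1.9605, 33.8000°)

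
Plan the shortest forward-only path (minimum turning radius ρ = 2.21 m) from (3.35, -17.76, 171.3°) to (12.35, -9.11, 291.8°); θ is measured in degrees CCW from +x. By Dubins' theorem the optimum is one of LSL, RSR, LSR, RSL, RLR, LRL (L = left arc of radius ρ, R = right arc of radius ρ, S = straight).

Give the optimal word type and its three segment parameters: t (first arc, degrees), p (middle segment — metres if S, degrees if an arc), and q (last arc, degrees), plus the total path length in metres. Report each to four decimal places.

RSR: t = 130.8199°, p = 8.6951 m, q = 108.6801°, L = 17.9330 m

Let ψ = atan2(Δy, Δx) = atan2(8.65, 9.00) = 43.8640° be the start→goal bearing.
Normalize: d = |goal − start| / ρ = 12.482888/2.21 = 5.648366, α = (θ_start − ψ) mod 360° = 127.4360° = 2.224178 rad, β = (θ_goal − ψ) mod 360° = 247.9360° = 4.327300 rad.
Common terms: sin α = 0.794033, cos α = -0.607875, sin β = -0.926765, cos β = -0.375642, cos(α−β) = -0.507538, d² = 31.904036. Work in radians in the unit-radius frame; every candidate has L = ρ·(t + p + q).
LSL: p² = 2 + d² − 2cos(α−β) + 2d(sin α − sin β) = 54.358500; p = √p² = 7.372822; φ = atan2(cos β − cos α, d + sin α − sin β) = 0.031504 rad; t = (φ − α) mod 2π = 4.090511 rad, q = (β − φ) mod 2π = 4.295796 rad → L = 2.21·(4.090511 + 7.372822 + 4.295796) = 2.21·15.759129 = 34.827675 m
RSR: p² = 2 + d² − 2cos(α−β) + 2d(sin β − sin α) = 15.479724; p = √p² = 3.934428; φ = atan2(cos α − cos β, d − sin α + sin β) = -0.059060 rad; t = (α − φ) mod 2π = 2.283239 rad, q = (φ − β) mod 2π = 1.896825 rad → L = 2.21·(2.283239 + 3.934428 + 1.896825) = 2.21·8.114492 = 17.933027 m
LSR: p² = d² − 2 + 2cos(α−β) + 2d(sin α + sin β) = 27.389516; p = √p² = 5.233499; φ = atan2(−cos α − cos β, d + sin α + sin β) − atan2(−2, p) = 0.541487 rad; t = (φ − α) mod 2π = 4.600494 rad, q = (φ − β) mod 2π = 2.497372 rad → L = 2.21·(4.600494 + 5.233499 + 2.497372) = 2.21·12.331366 = 27.252319 m
RSL: p² = d² − 2 + 2cos(α−β) − 2d(sin α + sin β) = 30.388402; p = √p² = 5.512568; φ = atan2(cos α + cos β, d − sin α − sin β) − atan2(2, p) = -0.516552 rad; t = (α − φ) mod 2π = 2.740730 rad, q = (β − φ) mod 2π = 4.843852 rad → L = 2.21·(2.740730 + 5.512568 + 4.843852) = 2.21·13.097149 = 28.944699 m
RLR: c = (6 − d² + 2cos(α−β) + 2d(sin α − sin β))/8 = -0.934966; p = 2π − arccos c = 3.504227 rad; φ = atan2(cos α − cos β, d − sin α + sin β) = -0.059060 rad; t = (α − φ + p/2) mod 2π = 4.035352 rad, q = (α − β − t + p) mod 2π = 3.648938 rad → L = 2.21·(4.035352 + 3.504227 + 3.648938) = 2.21·11.188518 = 24.726624 m
LRL: c = (6 − d² + 2cos(α−β) − 2d(sin α − sin β))/8 = -5.794813, |c| > 1 → infeasible
Shortest: RSR with L = 17.933027 m ≈ 17.9330 m
Convert RSR to answer units (arcs ×180/π): t = 2.283239·180/π = 130.8199°, p = ρ·p = 2.21·3.934428 = 8.6951 m, q = 1.896825·180/π = 108.6801°, L = 17.9330 m.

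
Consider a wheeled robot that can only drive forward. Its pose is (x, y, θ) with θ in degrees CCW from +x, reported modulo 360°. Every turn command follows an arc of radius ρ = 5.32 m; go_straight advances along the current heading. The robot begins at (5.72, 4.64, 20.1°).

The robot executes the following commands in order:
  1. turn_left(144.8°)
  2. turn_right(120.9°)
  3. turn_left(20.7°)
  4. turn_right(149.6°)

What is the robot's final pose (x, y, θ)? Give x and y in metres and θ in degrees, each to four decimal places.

set_pose: (x, y, θ) = (5.7200, 4.6400, 20.1000°), ρ = 5.32
turn_left(144.8°): centre at ρ to the left, rotate +144.8° → (5.2776, 14.7723, 164.9000°)
turn_right(120.9°): centre at ρ to the right, rotate −120.9° → (2.9679, 23.7355, 44.0000°)
turn_left(20.7°): centre at ρ to the left, rotate +20.7° → (4.0821, 25.2888, 64.7000°)
turn_right(149.6°): centre at ρ to the right, rotate −149.6° → (14.1907, 23.4882, -84.9000° ≡ 275.1000°)

(14.1907, 23.4882, 275.1000°)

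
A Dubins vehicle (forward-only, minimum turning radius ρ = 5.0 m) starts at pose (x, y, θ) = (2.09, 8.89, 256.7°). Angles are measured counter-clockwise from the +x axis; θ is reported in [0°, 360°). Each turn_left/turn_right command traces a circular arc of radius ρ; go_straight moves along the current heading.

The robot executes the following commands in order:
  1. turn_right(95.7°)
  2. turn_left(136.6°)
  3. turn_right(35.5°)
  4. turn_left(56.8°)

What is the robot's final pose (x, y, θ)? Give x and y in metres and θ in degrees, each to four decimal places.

set_pose: (x, y, θ) = (2.0900, 8.8900, 256.7000°), ρ = 5.0
turn_right(95.7°): centre at ρ to the right, rotate −95.7° → (-4.4037, 5.3127, 161.0000°)
turn_left(136.6°): centre at ρ to the left, rotate +136.6° → (-10.4626, -1.7314, 297.6000°)
turn_right(35.5°): centre at ρ to the right, rotate −35.5° → (-9.9411, -4.7351, 262.1000°)
turn_left(56.8°): centre at ρ to the left, rotate +56.8° → (-8.2754, -9.1902, 318.9000°)

(-8.2754, -9.1902, 318.9000°)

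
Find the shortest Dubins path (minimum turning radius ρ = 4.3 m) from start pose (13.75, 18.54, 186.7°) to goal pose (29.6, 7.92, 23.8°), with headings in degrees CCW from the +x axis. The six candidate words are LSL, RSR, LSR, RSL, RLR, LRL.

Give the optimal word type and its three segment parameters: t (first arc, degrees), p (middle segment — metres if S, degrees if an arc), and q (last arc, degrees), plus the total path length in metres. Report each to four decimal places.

LSL: t = 163.2401°, p = 13.8256 m, q = 33.8599°, L = 28.6178 m

Let ψ = atan2(Δy, Δx) = atan2(-10.62, 15.85) = -33.8233° be the start→goal bearing.
Normalize: d = |goal − start| / ρ = 19.078965/4.3 = 4.436969, α = (θ_start − ψ) mod 360° = 220.5233° = 3.848858 rad, β = (θ_goal − ψ) mod 360° = 57.6233° = 1.005717 rad.
Common terms: sin α = -0.649758, cos α = -0.760141, sin β = 0.844546, cos β = 0.535483, cos(α−β) = -0.955793, d² = 19.686690. Work in radians in the unit-radius frame; every candidate has L = ρ·(t + p + q).
LSL: p² = 2 + d² − 2cos(α−β) + 2d(sin α − sin β) = 10.337919; p = √p² = 3.215263; φ = atan2(cos β − cos α, d + sin α − sin β) = 0.414749 rad; t = (φ − α) mod 2π = 2.849076 rad, q = (β − φ) mod 2π = 0.590968 rad → L = 4.3·(2.849076 + 3.215263 + 0.590968) = 4.3·6.655307 = 28.617822 m
RSR: p² = 2 + d² − 2cos(α−β) + 2d(sin β − sin α) = 36.858633; p = √p² = 6.071131; φ = atan2(cos α − cos β, d − sin α + sin β) = -0.215061 rad; t = (α − φ) mod 2π = 4.063920 rad, q = (φ − β) mod 2π = 5.062407 rad → L = 4.3·(4.063920 + 6.071131 + 5.062407) = 4.3·15.197458 = 65.349069 m
LSR: p² = d² − 2 + 2cos(α−β) + 2d(sin α + sin β) = 17.503644; p = √p² = 4.183736; φ = atan2(−cos α − cos β, d + sin α + sin β) − atan2(−2, p) = 0.494393 rad; t = (φ − α) mod 2π = 2.928720 rad, q = (φ − β) mod 2π = 5.771862 rad → L = 4.3·(2.928720 + 4.183736 + 5.771862) = 4.3·12.884317 = 55.402565 m
RSL: p² = d² − 2 + 2cos(α−β) − 2d(sin α + sin β) = 14.046564; p = √p² = 3.747875; φ = atan2(cos α + cos β, d − sin α − sin β) − atan2(2, p) = -0.543102 rad; t = (α − φ) mod 2π = 4.391960 rad, q = (β − φ) mod 2π = 1.548818 rad → L = 4.3·(4.391960 + 3.747875 + 1.548818) = 4.3·9.688653 = 41.661208 m
RLR: c = (6 − d² + 2cos(α−β) + 2d(sin α − sin β))/8 = -3.607329, |c| > 1 → infeasible
LRL: c = (6 − d² + 2cos(α−β) − 2d(sin α − sin β))/8 = -0.292240; p = 2π − arccos c = 4.415821 rad; φ = atan2(cos β − cos α, d + sin α − sin β) = 0.414749 rad; t = (φ − α + p/2) mod 2π = 5.056987 rad, q = (β − α − t + p) mod 2π = 2.798878 rad → L = 4.3·(5.056987 + 4.415821 + 2.798878) = 4.3·12.271686 = 52.768249 m
Shortest: LSL with L = 28.617822 m ≈ 28.6178 m
Convert LSL to answer units (arcs ×180/π): t = 2.849076·180/π = 163.2401°, p = ρ·p = 4.3·3.215263 = 13.8256 m, q = 0.590968·180/π = 33.8599°, L = 28.6178 m.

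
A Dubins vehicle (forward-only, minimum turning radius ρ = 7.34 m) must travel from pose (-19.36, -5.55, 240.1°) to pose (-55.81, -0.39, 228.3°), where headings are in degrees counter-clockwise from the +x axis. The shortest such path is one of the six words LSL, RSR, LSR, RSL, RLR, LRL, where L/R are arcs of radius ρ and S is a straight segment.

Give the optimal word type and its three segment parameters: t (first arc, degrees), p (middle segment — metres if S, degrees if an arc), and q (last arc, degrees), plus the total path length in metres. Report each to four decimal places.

Let ψ = atan2(Δy, Δx) = atan2(5.16, -36.45) = 171.9425° be the start→goal bearing.
Normalize: d = |goal − start| / ρ = 36.813423/7.34 = 5.015453, α = (θ_start − ψ) mod 360° = 68.1575° = 1.189572 rad, β = (θ_goal − ψ) mod 360° = 56.3575° = 0.983623 rad.
Common terms: sin α = 0.928210, cos α = 0.372057, sin β = 0.832510, cos β = 0.554010, cos(α−β) = 0.978867, d² = 25.154766. Work in radians in the unit-radius frame; every candidate has L = ρ·(t + p + q).
LSL: p² = 2 + d² − 2cos(α−β) + 2d(sin α − sin β) = 26.156985; p = √p² = 5.114390; φ = atan2(cos β − cos α, d + sin α − sin β) = 0.035584 rad; t = (φ − α) mod 2π = 5.129197 rad, q = (β − φ) mod 2π = 0.948039 rad → L = 7.34·(5.129197 + 5.114390 + 0.948039) = 7.34·11.191626 = 82.146538 m
RSR: p² = 2 + d² − 2cos(α−β) + 2d(sin β − sin α) = 24.237077; p = √p² = 4.923117; φ = atan2(cos α − cos β, d − sin α + sin β) = -0.036967 rad; t = (α − φ) mod 2π = 1.226539 rad, q = (φ − β) mod 2π = 5.262595 rad → L = 7.34·(1.226539 + 4.923117 + 5.262595) = 7.34·11.412251 = 83.765920 m
LSR: p² = d² − 2 + 2cos(α−β) + 2d(sin α + sin β) = 42.774117; p = √p² = 6.540192; φ = atan2(−cos α − cos β, d + sin α + sin β) − atan2(−2, p) = 0.160947 rad; t = (φ − α) mod 2π = 5.254560 rad, q = (φ − β) mod 2π = 5.460509 rad → L = 7.34·(5.254560 + 6.540192 + 5.460509) = 7.34·17.255261 = 126.653618 m
RSL: p² = d² − 2 + 2cos(α−β) − 2d(sin α + sin β) = 7.450884; p = √p² = 2.729631; φ = atan2(cos α + cos β, d − sin α − sin β) − atan2(2, p) = -0.355133 rad; t = (α − φ) mod 2π = 1.544705 rad, q = (β − φ) mod 2π = 1.338756 rad → L = 7.34·(1.544705 + 2.729631 + 1.338756) = 7.34·5.613092 = 41.200098 m
RLR: c = (6 − d² + 2cos(α−β) + 2d(sin α − sin β))/8 = -2.029635, |c| > 1 → infeasible
LRL: c = (6 − d² + 2cos(α−β) − 2d(sin α − sin β))/8 = -2.269623, |c| > 1 → infeasible
Shortest: RSL with L = 41.200098 m ≈ 41.2001 m
Convert RSL to answer units (arcs ×180/π): t = 1.544705·180/π = 88.5051°, p = ρ·p = 7.34·2.729631 = 20.0355 m, q = 1.338756·180/π = 76.7051°, L = 41.2001 m.

RSL: t = 88.5051°, p = 20.0355 m, q = 76.7051°, L = 41.2001 m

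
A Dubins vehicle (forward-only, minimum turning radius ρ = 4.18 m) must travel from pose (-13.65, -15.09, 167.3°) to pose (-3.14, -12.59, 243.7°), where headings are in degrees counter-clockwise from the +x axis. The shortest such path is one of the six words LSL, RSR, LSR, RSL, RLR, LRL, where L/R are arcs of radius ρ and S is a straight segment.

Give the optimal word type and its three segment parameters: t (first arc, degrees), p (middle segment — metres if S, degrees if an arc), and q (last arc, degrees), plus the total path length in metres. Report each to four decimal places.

Let ψ = atan2(Δy, Δx) = atan2(2.50, 10.51) = 13.3802° be the start→goal bearing.
Normalize: d = |goal − start| / ρ = 10.803245/4.18 = 2.584508, α = (θ_start − ψ) mod 360° = 153.9198° = 2.686407 rad, β = (θ_goal − ψ) mod 360° = 230.3198° = 4.019839 rad.
Common terms: sin α = 0.439629, cos α = -0.898179, sin β = -0.769620, cos β = -0.638502, cos(α−β) = 0.235142, d² = 6.679683. Work in radians in the unit-radius frame; every candidate has L = ρ·(t + p + q).
LSL: p² = 2 + d² − 2cos(α−β) + 2d(sin α − sin β) = 14.460028; p = √p² = 3.802634; φ = atan2(cos β − cos α, d + sin α − sin β) = 0.068342 rad; t = (φ − α) mod 2π = 3.665120 rad, q = (β − φ) mod 2π = 3.951497 rad → L = 4.18·(3.665120 + 3.802634 + 3.951497) = 4.18·11.419251 = 47.732470 m
RSR: p² = 2 + d² − 2cos(α−β) + 2d(sin β − sin α) = 1.958770; p = √p² = 1.399561; φ = atan2(cos α − cos β, d − sin α + sin β) = -0.186623 rad; t = (α − φ) mod 2π = 2.873031 rad, q = (φ − β) mod 2π = 2.076723 rad → L = 4.18·(2.873031 + 1.399561 + 2.076723) = 4.18·6.349315 = 26.540135 m
LSR: p² = d² − 2 + 2cos(α−β) + 2d(sin α + sin β) = 3.444238; p = √p² = 1.855866; φ = atan2(−cos α − cos β, d + sin α + sin β) − atan2(−2, p) = 1.421032 rad; t = (φ − α) mod 2π = 5.017810 rad, q = (φ − β) mod 2π = 3.684379 rad → L = 4.18·(5.017810 + 1.855866 + 3.684379) = 4.18·10.558055 = 44.132669 m
RSL: p² = d² − 2 + 2cos(α−β) − 2d(sin α + sin β) = 6.855697; p = √p² = 2.618339; φ = atan2(cos α + cos β, d − sin α − sin β) − atan2(2, p) = -1.137514 rad; t = (α − φ) mod 2π = 3.823921 rad, q = (β − φ) mod 2π = 5.157353 rad → L = 4.18·(3.823921 + 2.618339 + 5.157353) = 4.18·11.599613 = 48.486382 m
RLR: c = (6 − d² + 2cos(α−β) + 2d(sin α − sin β))/8 = 0.755154; p = 2π − arccos c = 5.568278 rad; φ = atan2(cos α − cos β, d − sin α + sin β) = -0.186623 rad; t = (α − φ + p/2) mod 2π = 5.657169 rad, q = (α − β − t + p) mod 2π = 4.860862 rad → L = 4.18·(5.657169 + 5.568278 + 4.860862) = 4.18·16.086309 = 67.240771 m
LRL: c = (6 − d² + 2cos(α−β) − 2d(sin α − sin β))/8 = -0.807504; p = 2π − arccos c = 3.772482 rad; φ = atan2(cos β − cos α, d + sin α − sin β) = 0.068342 rad; t = (φ − α + p/2) mod 2π = 5.551361 rad, q = (β − α − t + p) mod 2π = 5.837737 rad → L = 4.18·(5.551361 + 3.772482 + 5.837737) = 4.18·15.161580 = 63.375404 m
Shortest: RSR with L = 26.540135 m ≈ 26.5401 m
Convert RSR to answer units (arcs ×180/π): t = 2.873031·180/π = 164.6125°, p = ρ·p = 4.18·1.399561 = 5.8502 m, q = 2.076723·180/π = 118.9875°, L = 26.5401 m.

RSR: t = 164.6125°, p = 5.8502 m, q = 118.9875°, L = 26.5401 m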